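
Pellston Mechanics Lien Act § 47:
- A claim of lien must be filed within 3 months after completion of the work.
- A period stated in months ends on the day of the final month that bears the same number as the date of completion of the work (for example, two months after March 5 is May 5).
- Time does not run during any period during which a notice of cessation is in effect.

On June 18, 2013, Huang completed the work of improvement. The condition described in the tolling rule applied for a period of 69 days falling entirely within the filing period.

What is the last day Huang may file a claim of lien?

November 26, 2013

3 months after June 18, 2013 is September 18, 2013.
Tolling adds 69 days: September 18, 2013 + 69 days = November 26, 2013.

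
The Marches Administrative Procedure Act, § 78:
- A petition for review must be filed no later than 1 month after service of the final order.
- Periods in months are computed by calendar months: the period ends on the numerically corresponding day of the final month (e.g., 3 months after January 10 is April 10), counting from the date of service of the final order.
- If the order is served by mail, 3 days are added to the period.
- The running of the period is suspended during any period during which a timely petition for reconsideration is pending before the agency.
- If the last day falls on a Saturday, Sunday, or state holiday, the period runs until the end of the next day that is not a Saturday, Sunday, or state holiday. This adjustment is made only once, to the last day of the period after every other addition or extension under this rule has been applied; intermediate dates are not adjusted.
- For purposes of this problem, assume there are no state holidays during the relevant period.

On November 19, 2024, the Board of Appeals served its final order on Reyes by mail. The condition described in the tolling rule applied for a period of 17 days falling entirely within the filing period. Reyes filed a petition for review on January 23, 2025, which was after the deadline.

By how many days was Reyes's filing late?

1 month after November 19, 2024 is December 19, 2024.
Service was by mail, adding 3 days: December 19, 2024 + 3 days = December 22, 2024.
Tolling adds 17 days: December 22, 2024 + 17 days = January 8, 2025.
January 8, 2025 is a Wednesday and not a state holiday, so no extension applies.
The deadline is January 8, 2025; from January 8, 2025 to January 23, 2025 is 15 days.

15 days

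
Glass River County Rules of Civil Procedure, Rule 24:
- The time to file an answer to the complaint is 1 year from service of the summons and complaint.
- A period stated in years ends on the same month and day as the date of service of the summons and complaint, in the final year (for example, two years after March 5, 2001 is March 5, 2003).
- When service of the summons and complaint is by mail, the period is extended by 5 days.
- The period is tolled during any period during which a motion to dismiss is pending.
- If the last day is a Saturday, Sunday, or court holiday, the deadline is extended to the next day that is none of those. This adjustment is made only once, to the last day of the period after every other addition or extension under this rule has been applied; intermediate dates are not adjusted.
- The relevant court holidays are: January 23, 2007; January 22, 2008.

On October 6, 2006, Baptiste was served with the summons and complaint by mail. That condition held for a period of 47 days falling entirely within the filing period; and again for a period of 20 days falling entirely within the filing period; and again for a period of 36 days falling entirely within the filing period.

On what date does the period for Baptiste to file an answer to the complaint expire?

January 23, 2008

1 year after October 6, 2006 is October 6, 2007.
Service was by mail, adding 5 days: October 6, 2007 + 5 days = October 11, 2007.
Tolling adds 47 days: October 11, 2007 + 47 days = November 27, 2007.
Tolling adds 20 days: November 27, 2007 + 20 days = December 17, 2007.
Tolling adds 36 days: December 17, 2007 + 36 days = January 22, 2008.
January 22, 2008 is a listed holiday. The next qualifying day is January 23, 2008.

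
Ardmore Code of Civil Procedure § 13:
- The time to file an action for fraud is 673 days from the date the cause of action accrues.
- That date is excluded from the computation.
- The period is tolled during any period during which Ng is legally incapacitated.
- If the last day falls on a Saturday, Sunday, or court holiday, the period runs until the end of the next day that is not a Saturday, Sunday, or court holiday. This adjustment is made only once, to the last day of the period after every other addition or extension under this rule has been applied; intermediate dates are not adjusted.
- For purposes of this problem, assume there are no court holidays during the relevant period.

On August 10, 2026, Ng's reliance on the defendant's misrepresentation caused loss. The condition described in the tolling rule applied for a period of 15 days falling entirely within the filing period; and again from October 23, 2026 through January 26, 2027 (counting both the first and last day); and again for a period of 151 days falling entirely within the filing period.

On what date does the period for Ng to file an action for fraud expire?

March 2, 2029

673 days after August 10, 2026 is June 13, 2028.
Tolling adds 15 days: June 13, 2028 + 15 days = June 28, 2028.
From October 23, 2026 through January 26, 2027 inclusive is 96 days; tolling adds 96 days: June 28, 2028 + 96 days = October 2, 2028.
Tolling adds 151 days: October 2, 2028 + 151 days = March 2, 2029.
March 2, 2029 is a Friday and not a court holiday, so no extension applies.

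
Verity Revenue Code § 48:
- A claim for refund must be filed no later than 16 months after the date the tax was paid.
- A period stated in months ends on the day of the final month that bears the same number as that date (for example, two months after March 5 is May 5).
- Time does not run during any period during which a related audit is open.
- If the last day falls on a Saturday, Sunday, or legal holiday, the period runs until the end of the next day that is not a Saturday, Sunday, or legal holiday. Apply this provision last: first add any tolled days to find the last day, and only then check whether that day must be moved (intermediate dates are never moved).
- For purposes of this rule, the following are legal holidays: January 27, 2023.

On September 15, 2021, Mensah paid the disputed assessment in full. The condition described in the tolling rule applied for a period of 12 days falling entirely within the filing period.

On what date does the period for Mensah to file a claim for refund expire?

January 30, 2023

16 months after September 15, 2021 is January 15, 2023.
Tolling adds 12 days: January 15, 2023 + 12 days = January 27, 2023.
January 27, 2023 is a listed holiday; January 28, 2023 is Saturday; January 29, 2023 is Sunday. The next qualifying day is January 30, 2023.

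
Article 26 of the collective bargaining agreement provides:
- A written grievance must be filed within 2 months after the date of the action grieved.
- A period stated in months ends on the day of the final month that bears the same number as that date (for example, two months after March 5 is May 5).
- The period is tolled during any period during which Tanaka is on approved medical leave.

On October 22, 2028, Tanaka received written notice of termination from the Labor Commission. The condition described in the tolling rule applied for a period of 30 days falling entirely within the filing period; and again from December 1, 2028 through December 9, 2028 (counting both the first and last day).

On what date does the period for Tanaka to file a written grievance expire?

January 30, 2029

2 months after October 22, 2028 is December 22, 2028.
Tolling adds 30 days: December 22, 2028 + 30 days = January 21, 2029.
From December 1, 2028 through December 9, 2028 inclusive is 9 days; tolling adds 9 days: January 21, 2029 + 9 days = January 30, 2029.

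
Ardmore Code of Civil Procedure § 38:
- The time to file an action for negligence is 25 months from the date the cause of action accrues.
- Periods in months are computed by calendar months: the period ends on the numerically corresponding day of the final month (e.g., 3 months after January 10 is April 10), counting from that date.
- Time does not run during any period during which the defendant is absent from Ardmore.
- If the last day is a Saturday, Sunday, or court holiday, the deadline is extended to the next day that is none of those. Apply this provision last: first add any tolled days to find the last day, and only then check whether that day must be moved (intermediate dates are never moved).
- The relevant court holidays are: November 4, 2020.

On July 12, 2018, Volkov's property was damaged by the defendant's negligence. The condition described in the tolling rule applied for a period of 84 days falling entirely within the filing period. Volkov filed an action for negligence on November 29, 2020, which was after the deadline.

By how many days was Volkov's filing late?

25 months after July 12, 2018 is August 12, 2020.
Tolling adds 84 days: August 12, 2020 + 84 days = November 4, 2020.
November 4, 2020 is a listed holiday. The next qualifying day is November 5, 2020.
The deadline is November 5, 2020; from November 5, 2020 to November 29, 2020 is 24 days.

24 days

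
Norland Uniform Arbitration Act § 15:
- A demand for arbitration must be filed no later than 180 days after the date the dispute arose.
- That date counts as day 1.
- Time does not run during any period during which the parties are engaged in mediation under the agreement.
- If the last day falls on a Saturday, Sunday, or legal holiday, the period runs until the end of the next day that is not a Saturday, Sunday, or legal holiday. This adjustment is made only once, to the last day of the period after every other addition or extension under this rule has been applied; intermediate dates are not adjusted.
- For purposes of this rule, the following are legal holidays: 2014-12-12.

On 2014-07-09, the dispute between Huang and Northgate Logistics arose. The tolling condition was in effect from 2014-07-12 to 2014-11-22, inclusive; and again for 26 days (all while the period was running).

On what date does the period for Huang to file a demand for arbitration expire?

June 15, 2015

Counting 2014-07-09 as day 1, day 180 is January 4, 2015.
From July 12, 2014 through November 22, 2014 inclusive is 134 days; tolling adds 134 days: January 4, 2015 + 134 days = May 18, 2015.
Tolling adds 26 days: May 18, 2015 + 26 days = June 13, 2015.
June 13, 2015 is Saturday; June 14, 2015 is Sunday. The next qualifying day is June 15, 2015.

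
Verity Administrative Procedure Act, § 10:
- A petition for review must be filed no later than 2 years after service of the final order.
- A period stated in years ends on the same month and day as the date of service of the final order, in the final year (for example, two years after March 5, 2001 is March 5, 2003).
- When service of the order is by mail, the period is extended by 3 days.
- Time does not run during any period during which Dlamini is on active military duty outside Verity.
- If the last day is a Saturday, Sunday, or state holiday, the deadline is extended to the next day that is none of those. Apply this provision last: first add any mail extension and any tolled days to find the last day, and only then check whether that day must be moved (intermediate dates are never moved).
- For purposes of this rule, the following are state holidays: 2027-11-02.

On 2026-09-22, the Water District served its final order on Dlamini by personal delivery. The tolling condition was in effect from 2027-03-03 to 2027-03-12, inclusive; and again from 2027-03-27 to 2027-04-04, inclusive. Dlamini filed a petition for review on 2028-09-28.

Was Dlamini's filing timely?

Yes

2 years after 2026-09-22 is September 22, 2028.
Service was not by mail, so no mail extension applies.
From March 3, 2027 through March 12, 2027 inclusive is 10 days; tolling adds 10 days: September 22, 2028 + 10 days = October 2, 2028.
From March 27, 2027 through April 4, 2027 inclusive is 9 days; tolling adds 9 days: October 2, 2028 + 9 days = October 11, 2028.
October 11, 2028 is a Wednesday and not a state holiday, so no extension applies.
The deadline is October 11, 2028; the filing on September 28, 2028 is on or before that date.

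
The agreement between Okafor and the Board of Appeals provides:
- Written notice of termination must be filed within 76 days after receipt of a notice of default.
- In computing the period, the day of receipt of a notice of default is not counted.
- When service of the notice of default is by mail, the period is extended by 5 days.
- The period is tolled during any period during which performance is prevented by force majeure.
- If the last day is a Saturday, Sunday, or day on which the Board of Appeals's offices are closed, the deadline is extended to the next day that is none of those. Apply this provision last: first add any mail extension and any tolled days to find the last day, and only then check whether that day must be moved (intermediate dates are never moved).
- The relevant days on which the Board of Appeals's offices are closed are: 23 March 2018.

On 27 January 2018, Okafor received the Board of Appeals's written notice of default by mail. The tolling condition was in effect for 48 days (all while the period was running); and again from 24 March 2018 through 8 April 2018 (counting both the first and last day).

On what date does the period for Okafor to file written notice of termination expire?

76 days after 27 January 2018 is April 13, 2018.
Service was by mail, adding 5 days: April 13, 2018 + 5 days = April 18, 2018.
Tolling adds 48 days: April 18, 2018 + 48 days = June 5, 2018.
From March 24, 2018 through April 8, 2018 inclusive is 16 days; tolling adds 16 days: June 5, 2018 + 16 days = June 21, 2018.
June 21, 2018 is a Thursday and not a day on which the Board of Appeals's offices are closed, so no extension applies.

June 21, 2018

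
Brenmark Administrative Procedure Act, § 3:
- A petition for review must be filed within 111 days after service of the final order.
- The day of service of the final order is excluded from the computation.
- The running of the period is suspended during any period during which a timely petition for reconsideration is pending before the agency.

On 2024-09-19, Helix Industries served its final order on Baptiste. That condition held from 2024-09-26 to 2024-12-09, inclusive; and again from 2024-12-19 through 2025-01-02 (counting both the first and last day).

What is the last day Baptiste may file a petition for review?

111 days after 2024-09-19 is January 8, 2025.
From September 26, 2024 through December 9, 2024 inclusive is 75 days; tolling adds 75 days: January 8, 2025 + 75 days = March 24, 2025.
From December 19, 2024 through January 2, 2025 inclusive is 15 days; tolling adds 15 days: March 24, 2025 + 15 days = April 8, 2025.

April 8, 2025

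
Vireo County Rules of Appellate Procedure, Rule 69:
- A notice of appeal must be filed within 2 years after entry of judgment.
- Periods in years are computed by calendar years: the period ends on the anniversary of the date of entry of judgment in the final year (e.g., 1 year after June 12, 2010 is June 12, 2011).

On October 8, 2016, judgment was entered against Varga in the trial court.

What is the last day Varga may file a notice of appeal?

2 years after October 8, 2016 is October 8, 2018.

October 8, 2018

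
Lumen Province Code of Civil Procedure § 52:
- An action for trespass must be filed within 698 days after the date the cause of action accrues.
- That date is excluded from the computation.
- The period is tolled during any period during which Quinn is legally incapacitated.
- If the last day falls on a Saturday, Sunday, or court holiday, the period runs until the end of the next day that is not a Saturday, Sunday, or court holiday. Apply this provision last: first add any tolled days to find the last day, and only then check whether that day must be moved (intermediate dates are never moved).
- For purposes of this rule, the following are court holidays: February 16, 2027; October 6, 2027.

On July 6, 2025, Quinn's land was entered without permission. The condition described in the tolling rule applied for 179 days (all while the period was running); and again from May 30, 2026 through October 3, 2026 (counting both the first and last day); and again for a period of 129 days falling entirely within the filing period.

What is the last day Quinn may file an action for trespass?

August 14, 2028

698 days after July 6, 2025 is June 4, 2027.
Tolling adds 179 days: June 4, 2027 + 179 days = November 30, 2027.
From May 30, 2026 through October 3, 2026 inclusive is 127 days; tolling adds 127 days: November 30, 2027 + 127 days = April 5, 2028.
Tolling adds 129 days: April 5, 2028 + 129 days = August 12, 2028.
August 12, 2028 is Saturday; August 13, 2028 is Sunday. The next qualifying day is August 14, 2028.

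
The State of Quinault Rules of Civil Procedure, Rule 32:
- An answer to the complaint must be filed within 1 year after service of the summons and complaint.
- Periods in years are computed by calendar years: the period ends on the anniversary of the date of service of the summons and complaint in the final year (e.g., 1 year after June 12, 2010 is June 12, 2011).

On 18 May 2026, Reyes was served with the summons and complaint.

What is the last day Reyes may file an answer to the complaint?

May 18, 2027

1 year after 18 May 2026 is May 18, 2027.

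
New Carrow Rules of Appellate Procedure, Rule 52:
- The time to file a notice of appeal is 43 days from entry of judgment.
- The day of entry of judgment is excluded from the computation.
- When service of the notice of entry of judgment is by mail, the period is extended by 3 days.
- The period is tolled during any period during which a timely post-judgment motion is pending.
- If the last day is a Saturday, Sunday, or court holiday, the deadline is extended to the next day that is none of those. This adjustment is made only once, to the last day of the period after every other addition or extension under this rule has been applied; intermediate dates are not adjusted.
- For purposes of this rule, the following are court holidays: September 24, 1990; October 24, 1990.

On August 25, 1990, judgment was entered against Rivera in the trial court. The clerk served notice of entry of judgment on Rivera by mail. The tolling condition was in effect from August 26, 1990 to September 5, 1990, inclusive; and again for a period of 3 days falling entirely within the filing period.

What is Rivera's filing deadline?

43 days after August 25, 1990 is October 7, 1990.
Service was by mail, adding 3 days: October 7, 1990 + 3 days = October 10, 1990.
From August 26, 1990 through September 5, 1990 inclusive is 11 days; tolling adds 11 days: October 10, 1990 + 11 days = October 21, 1990.
Tolling adds 3 days: October 21, 1990 + 3 days = October 24, 1990.
October 24, 1990 is a listed holiday. The next qualifying day is October 25, 1990.

October 25, 1990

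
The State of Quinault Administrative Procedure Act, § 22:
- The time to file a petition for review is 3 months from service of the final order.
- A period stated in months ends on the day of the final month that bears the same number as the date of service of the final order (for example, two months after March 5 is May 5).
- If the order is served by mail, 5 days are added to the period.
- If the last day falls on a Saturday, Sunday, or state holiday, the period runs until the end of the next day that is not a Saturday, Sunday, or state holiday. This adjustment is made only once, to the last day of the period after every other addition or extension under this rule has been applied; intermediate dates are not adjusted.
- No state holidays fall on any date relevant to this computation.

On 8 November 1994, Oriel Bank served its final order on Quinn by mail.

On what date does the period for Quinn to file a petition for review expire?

February 13, 1995

3 months after 8 November 1994 is February 8, 1995.
Service was by mail, adding 5 days: February 8, 1995 + 5 days = February 13, 1995.
February 13, 1995 is a Monday and not a state holiday, so no extension applies.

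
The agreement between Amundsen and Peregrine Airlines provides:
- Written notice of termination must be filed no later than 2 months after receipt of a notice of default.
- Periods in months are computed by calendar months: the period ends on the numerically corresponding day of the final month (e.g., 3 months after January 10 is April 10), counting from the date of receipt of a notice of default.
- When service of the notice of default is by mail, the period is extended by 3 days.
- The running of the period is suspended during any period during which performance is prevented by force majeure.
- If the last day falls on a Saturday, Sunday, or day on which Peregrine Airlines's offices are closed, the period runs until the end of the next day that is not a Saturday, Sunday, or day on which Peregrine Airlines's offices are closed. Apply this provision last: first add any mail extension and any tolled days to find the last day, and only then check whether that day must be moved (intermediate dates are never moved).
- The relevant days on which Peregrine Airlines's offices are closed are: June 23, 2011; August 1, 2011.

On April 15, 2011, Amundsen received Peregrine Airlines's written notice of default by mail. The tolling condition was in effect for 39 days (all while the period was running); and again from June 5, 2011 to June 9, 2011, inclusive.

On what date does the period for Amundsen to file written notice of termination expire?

2 months after April 15, 2011 is June 15, 2011.
Service was by mail, adding 3 days: June 15, 2011 + 3 days = June 18, 2011.
Tolling adds 39 days: June 18, 2011 + 39 days = July 27, 2011.
From June 5, 2011 through June 9, 2011 inclusive is 5 days; tolling adds 5 days: July 27, 2011 + 5 days = August 1, 2011.
August 1, 2011 is a listed holiday. The next qualifying day is August 2, 2011.

August 2, 2011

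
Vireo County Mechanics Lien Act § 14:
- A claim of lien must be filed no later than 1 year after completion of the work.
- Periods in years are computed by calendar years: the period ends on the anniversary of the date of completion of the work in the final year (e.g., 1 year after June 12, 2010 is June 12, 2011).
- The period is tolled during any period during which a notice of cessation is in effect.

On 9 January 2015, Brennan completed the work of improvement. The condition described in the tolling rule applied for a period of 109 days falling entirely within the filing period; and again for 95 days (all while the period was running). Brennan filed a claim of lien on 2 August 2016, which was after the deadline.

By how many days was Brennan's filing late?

1 year after 9 January 2015 is January 9, 2016.
Tolling adds 109 days: January 9, 2016 + 109 days = April 27, 2016.
Tolling adds 95 days: April 27, 2016 + 95 days = July 31, 2016.
The deadline is July 31, 2016; from July 31, 2016 to August 2, 2016 is 2 days.

2 days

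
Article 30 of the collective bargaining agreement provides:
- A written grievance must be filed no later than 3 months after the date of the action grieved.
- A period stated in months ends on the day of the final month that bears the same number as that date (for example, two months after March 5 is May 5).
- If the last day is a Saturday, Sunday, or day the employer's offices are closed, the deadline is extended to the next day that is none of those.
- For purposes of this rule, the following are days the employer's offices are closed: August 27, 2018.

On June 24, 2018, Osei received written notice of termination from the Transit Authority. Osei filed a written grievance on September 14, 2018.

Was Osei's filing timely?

3 months after June 24, 2018 is September 24, 2018.
September 24, 2018 is a Monday and not a day the employer's offices are closed, so no extension applies.
The deadline is September 24, 2018; the filing on September 14, 2018 is on or before that date.

Yes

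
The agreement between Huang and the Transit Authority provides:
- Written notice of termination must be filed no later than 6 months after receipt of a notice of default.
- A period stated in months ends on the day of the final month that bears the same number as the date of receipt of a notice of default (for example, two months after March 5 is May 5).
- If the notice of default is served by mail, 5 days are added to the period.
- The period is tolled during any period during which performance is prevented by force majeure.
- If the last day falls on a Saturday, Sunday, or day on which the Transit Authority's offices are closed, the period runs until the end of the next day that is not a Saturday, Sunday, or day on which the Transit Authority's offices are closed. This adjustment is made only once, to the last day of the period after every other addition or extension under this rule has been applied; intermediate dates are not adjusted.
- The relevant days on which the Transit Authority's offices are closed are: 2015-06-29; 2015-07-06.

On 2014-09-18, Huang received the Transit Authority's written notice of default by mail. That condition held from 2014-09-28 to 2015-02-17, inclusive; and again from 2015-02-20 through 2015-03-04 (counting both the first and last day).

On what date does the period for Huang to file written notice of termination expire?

August 26, 2015

6 months after 2014-09-18 is March 18, 2015.
Service was by mail, adding 5 days: March 18, 2015 + 5 days = March 23, 2015.
From September 28, 2014 through February 17, 2015 inclusive is 143 days; tolling adds 143 days: March 23, 2015 + 143 days = August 13, 2015.
From February 20, 2015 through March 4, 2015 inclusive is 13 days; tolling adds 13 days: August 13, 2015 + 13 days = August 26, 2015.
August 26, 2015 is a Wednesday and not a day on which the Transit Authority's offices are closed, so no extension applies.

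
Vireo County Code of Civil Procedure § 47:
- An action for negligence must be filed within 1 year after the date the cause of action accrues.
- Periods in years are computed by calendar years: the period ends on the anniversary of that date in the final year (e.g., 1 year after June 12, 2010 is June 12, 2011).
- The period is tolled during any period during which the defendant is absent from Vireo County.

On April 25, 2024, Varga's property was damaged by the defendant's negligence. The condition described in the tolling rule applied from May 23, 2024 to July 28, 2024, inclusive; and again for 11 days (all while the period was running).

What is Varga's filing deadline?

July 12, 2025

1 year after April 25, 2024 is April 25, 2025.
From May 23, 2024 through July 28, 2024 inclusive is 67 days; tolling adds 67 days: April 25, 2025 + 67 days = July 1, 2025.
Tolling adds 11 days: July 1, 2025 + 11 days = July 12, 2025.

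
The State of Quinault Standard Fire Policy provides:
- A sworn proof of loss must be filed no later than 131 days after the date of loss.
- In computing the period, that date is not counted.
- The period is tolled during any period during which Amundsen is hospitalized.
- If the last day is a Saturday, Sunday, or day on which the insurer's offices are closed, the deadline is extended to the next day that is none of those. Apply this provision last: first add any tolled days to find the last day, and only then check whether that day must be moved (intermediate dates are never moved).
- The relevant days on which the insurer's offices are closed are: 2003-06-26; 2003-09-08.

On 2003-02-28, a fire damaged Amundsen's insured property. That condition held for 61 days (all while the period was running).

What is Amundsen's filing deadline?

September 9, 2003

131 days after 2003-02-28 is July 9, 2003.
Tolling adds 61 days: July 9, 2003 + 61 days = September 8, 2003.
September 8, 2003 is a listed holiday. The next qualifying day is September 9, 2003.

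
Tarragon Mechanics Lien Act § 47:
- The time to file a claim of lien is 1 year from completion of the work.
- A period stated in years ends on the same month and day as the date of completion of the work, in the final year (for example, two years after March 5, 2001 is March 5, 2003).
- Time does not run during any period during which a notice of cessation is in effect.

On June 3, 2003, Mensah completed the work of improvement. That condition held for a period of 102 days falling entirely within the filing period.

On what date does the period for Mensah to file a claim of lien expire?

1 year after June 3, 2003 is June 3, 2004.
Tolling adds 102 days: June 3, 2004 + 102 days = September 13, 2004.

September 13, 2004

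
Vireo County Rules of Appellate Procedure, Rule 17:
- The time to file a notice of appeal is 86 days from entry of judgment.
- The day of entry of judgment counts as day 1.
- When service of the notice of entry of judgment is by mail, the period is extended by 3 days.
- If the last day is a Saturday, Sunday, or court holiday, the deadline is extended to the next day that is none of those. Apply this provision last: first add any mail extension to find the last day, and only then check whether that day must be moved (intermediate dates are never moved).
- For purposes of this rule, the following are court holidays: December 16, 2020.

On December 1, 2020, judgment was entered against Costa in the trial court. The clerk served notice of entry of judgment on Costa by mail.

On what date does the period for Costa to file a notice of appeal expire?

Counting December 1, 2020 as day 1, day 86 is February 24, 2021.
Service was by mail, adding 3 days: February 24, 2021 + 3 days = February 27, 2021.
February 27, 2021 is Saturday; February 28, 2021 is Sunday. The next qualifying day is March 1, 2021.

March 1, 2021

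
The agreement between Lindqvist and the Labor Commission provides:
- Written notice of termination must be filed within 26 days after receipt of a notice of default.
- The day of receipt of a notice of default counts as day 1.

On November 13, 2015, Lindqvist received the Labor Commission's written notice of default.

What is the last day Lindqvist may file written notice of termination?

December 8, 2015

Counting November 13, 2015 as day 1, day 26 is December 8, 2015.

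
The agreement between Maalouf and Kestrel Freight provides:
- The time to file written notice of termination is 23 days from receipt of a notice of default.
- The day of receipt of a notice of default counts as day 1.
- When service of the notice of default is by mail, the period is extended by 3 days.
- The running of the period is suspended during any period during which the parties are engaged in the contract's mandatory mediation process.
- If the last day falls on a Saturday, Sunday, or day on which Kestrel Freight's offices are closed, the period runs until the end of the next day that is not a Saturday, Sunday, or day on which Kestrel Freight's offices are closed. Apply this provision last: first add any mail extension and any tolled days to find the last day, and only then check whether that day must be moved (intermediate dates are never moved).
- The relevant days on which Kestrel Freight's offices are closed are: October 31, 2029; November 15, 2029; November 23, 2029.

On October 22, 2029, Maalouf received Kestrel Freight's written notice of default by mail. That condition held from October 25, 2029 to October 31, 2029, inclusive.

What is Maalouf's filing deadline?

November 26, 2029

Counting October 22, 2029 as day 1, day 23 is November 13, 2029.
Service was by mail, adding 3 days: November 13, 2029 + 3 days = November 16, 2029.
From October 25, 2029 through October 31, 2029 inclusive is 7 days; tolling adds 7 days: November 16, 2029 + 7 days = November 23, 2029.
November 23, 2029 is a listed holiday; November 24, 2029 is Saturday; November 25, 2029 is Sunday. The next qualifying day is November 26, 2029.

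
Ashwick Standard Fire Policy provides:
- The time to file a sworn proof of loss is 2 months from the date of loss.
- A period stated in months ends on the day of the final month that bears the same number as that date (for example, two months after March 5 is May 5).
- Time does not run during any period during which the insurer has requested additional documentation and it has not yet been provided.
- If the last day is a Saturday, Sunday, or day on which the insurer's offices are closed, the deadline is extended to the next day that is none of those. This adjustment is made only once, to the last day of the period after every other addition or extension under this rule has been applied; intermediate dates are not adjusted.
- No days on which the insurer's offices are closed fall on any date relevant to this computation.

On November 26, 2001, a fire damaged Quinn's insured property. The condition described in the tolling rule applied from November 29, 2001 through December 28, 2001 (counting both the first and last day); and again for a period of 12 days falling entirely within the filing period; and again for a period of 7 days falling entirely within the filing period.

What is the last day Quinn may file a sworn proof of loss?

2 months after November 26, 2001 is January 26, 2002.
From November 29, 2001 through December 28, 2001 inclusive is 30 days; tolling adds 30 days: January 26, 2002 + 30 days = February 25, 2002.
Tolling adds 12 days: February 25, 2002 + 12 days = March 9, 2002.
Tolling adds 7 days: March 9, 2002 + 7 days = March 16, 2002.
March 16, 2002 is Saturday; March 17, 2002 is Sunday. The next qualifying day is March 18, 2002.

March 18, 2002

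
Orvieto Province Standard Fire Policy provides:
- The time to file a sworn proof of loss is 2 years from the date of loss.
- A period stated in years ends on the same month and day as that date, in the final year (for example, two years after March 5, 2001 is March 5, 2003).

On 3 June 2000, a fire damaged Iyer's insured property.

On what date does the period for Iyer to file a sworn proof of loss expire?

June 3, 2002

2 years after 3 June 2000 is June 3, 2002.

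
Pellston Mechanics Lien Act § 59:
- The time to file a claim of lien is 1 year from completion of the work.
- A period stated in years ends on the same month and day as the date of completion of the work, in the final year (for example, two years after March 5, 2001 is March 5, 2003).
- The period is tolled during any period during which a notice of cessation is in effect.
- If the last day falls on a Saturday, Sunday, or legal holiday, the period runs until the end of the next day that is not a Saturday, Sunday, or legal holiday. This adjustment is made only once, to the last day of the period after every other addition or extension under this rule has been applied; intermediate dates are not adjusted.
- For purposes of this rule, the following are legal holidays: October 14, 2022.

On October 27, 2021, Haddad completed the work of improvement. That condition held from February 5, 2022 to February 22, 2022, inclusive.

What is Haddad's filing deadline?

November 14, 2022

1 year after October 27, 2021 is October 27, 2022.
From February 5, 2022 through February 22, 2022 inclusive is 18 days; tolling adds 18 days: October 27, 2022 + 18 days = November 14, 2022.
November 14, 2022 is a Monday and not a legal holiday, so no extension applies.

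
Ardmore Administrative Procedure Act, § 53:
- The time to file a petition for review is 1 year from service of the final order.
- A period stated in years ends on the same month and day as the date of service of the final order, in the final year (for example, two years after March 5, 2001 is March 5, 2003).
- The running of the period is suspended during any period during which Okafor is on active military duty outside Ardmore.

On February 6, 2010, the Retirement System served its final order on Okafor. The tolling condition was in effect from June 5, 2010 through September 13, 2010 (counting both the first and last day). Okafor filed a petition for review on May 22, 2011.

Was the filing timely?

1 year after February 6, 2010 is February 6, 2011.
From June 5, 2010 through September 13, 2010 inclusive is 101 days; tolling adds 101 days: February 6, 2011 + 101 days = May 18, 2011.
The deadline is May 18, 2011; the filing on May 22, 2011 is after that date.

No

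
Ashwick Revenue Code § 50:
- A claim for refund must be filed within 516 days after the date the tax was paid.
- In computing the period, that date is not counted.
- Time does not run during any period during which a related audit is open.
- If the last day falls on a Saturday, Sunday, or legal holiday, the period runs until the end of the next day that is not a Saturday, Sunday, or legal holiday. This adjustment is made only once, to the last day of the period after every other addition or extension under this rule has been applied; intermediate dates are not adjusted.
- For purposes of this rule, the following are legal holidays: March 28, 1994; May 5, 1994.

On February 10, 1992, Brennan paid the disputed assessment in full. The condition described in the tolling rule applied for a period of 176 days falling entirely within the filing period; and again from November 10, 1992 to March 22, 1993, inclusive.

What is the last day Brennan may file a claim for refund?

516 days after February 10, 1992 is July 10, 1993.
Tolling adds 176 days: July 10, 1993 + 176 days = January 2, 1994.
From November 10, 1992 through March 22, 1993 inclusive is 133 days; tolling adds 133 days: January 2, 1994 + 133 days = May 15, 1994.
May 15, 1994 is Sunday. The next qualifying day is May 16, 1994.

May 16, 1994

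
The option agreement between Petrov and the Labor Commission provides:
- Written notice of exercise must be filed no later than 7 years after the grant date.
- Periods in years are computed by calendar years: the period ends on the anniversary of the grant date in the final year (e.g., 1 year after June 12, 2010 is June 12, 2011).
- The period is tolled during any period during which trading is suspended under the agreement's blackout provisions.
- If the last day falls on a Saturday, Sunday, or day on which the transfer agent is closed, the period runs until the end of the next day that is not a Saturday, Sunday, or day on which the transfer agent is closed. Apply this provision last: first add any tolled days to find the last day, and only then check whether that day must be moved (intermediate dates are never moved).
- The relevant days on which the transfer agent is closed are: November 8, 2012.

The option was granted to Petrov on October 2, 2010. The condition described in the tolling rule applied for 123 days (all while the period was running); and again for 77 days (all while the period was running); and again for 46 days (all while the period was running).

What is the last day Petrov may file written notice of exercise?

7 years after October 2, 2010 is October 2, 2017.
Tolling adds 123 days: October 2, 2017 + 123 days = February 2, 2018.
Tolling adds 77 days: February 2, 2018 + 77 days = April 20, 2018.
Tolling adds 46 days: April 20, 2018 + 46 days = June 5, 2018.
June 5, 2018 is a Tuesday and not a day on which the transfer agent is closed, so no extension applies.

June 5, 2018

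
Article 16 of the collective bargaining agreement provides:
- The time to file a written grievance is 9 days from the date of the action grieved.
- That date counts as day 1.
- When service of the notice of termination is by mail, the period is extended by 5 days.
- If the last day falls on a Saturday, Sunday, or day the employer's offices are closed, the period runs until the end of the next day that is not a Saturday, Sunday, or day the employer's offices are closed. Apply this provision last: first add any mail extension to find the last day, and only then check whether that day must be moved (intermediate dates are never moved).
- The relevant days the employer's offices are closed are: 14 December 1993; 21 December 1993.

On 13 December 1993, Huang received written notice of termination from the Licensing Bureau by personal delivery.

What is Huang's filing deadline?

Counting 13 December 1993 as day 1, day 9 is December 21, 1993.
Service was not by mail, so no mail extension applies.
December 21, 1993 is a listed holiday. The next qualifying day is December 22, 1993.

December 22, 1993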